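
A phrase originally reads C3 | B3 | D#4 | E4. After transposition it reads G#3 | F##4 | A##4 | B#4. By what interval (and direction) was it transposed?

up an augmented fifth

Take the first pair: C3 → G#3. C to G spans 5 letter names, so the interval is some kind of fifth.
C3 to G#3 is 8 semitones, which makes it an augmented fifth; the second version is higher, so the direction is up.
Checking another pair — E4 → B#4 — gives the same interval.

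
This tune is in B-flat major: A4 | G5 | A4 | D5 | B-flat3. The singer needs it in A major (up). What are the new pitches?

From B-flat up to A is a major seventh; apply that to each pitch.
A4 to G#5
G5 to F#6
A4 to G#5
D5 to C#6
Bb3 to A4

G#5 F#6 G#5 C#6 A4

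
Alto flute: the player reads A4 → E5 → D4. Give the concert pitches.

Written C4 on the alto flute sounds as G3, a perfect fourth lower; apply that shift to every note.
A4 to E4
E5 to B4
D4 to A3

E4 B4 A3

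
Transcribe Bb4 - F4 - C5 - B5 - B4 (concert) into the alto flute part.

The alto flute sounds a perfect fourth below written, so the written part must be a perfect fourth above concert — transpose each note up.
Bb4 → Eb5
F4 → Bb4
C5 → F5
B5 → E6
B4 → E5

Eb5 Bb4 F5 E6 E5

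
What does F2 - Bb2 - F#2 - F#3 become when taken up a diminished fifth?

F2 becomes Cb3
Bb2 becomes Fb3
F#2 becomes C3
F#3 becomes C4

Cb3 Fb3 C3 C4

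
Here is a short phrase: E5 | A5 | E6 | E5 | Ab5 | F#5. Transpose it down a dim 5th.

A#4 D#5 A#5 A#4 D5 B#4

E5 to A#4
A5 to D#5
E6 to A#5
E5 to A#4
Ab5 to D5
F#5 to B#4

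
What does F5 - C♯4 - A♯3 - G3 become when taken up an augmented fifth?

C#6 G##4 E##4 D#4

F5 up an augmented fifth is C#6.
An augmented fifth up from C#4 gives G##4.
An augmented fifth up from A#3 gives E##4.
An augmented fifth up from G3 gives D#4.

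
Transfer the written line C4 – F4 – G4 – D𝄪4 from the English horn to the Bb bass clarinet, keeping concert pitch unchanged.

G4 C5 D5 A##4

First find concert pitch: the English horn sounds a perfect fifth below written, so C4 F4 G4 D𝄪4 sounds F3 Bb3 C4 G##3.
Then write for Bb bass clarinet: it sounds a major ninth below written, so the part must be a major ninth above concert.
F3 → G4
Bb3 → C5
C4 → D5
G##3 → A##4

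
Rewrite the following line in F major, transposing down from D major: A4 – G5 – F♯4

C4 Bb4 A3

D major to F major down is a major sixth, so every note moves down by that interval.
A4 gives C4
G5 gives Bb4
F#4 gives A3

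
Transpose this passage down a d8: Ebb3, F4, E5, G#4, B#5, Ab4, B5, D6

Eb2 F#3 E#4 G##3 B##4 A3 B#4 D#5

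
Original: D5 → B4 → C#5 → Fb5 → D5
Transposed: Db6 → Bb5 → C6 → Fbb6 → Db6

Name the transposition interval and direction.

Take the first pair: D5 → Db6. D to D spans 8 letter names, so the interval is some kind of octave.
D5 to Db6 is 11 semitones, which makes it a diminished octave; the second version is higher, so the direction is up.
Checking another pair — D5 → Db6 — gives the same interval.

up a diminished octave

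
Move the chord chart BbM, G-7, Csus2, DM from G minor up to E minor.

G minor up to E minor is a major sixth; each chord root moves by that interval while the quality stays the same.
BbM: root Bb up a major sixth → G, giving GM.
G-7: root G up a major sixth → E, giving E-7.
Csus2: root C up a major sixth → A, giving Asus2.
DM: root D up a major sixth → B, giving BM.

GM E-7 Asus2 BM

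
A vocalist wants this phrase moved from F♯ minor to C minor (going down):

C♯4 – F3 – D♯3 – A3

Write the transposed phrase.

G3 Cb3 A2 Eb3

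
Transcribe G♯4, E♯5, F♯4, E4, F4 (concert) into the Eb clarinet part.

The Eb clarinet sounds a minor third above written, so the written part must be a minor third below concert — transpose each note down.
G#4 → E#4
E#5 → C##5
F#4 → D#4
E4 → C#4
F4 → D4

E#4 C##5 D#4 C#4 D4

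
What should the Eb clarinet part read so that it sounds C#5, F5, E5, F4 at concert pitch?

A#4 D5 C#5 D4

The Eb clarinet sounds a minor third above written, so the written part must be a minor third below concert — transpose each note down.
C#5 becomes A#4
F5 becomes D5
E5 becomes C#5
F4 becomes D4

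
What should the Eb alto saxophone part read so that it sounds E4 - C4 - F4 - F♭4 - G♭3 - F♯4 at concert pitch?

C#5 A4 D5 Db5 Eb4 D#5

Written C4 sounds as Eb3 on the Eb alto saxophone, so concert pitches are written a major sixth up.
E4 → C#5
C4 → A4
F4 → D5
Fb4 → Db5
Gb3 → Eb4
F#4 → D#5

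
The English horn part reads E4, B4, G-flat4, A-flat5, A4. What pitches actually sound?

Written C4 on the English horn sounds as F3, a perfect fifth lower; apply that shift to every note.
E4 → A3
B4 → E4
Gb4 → Cb4
Ab5 → Db5
A4 → D4

A3 E4 Cb4 Db5 D4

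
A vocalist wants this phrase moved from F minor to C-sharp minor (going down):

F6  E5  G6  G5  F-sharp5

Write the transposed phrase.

C#6 B#4 D#6 D#5 C##5

From F down to C-sharp is a diminished fourth; apply that to each pitch.
F6 gives C#6
E5 gives B#4
G6 gives D#6
G5 gives D#5
F#5 gives C##5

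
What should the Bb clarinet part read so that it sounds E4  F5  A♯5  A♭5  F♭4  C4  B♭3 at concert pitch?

F#4 G5 B#5 Bb5 Gb4 D4 C4

The Bb clarinet sounds a major second below written, so the written part must be a major second above concert — transpose each note up.
E4 becomes F#4
F5 becomes G5
A#5 becomes B#5
Ab5 becomes Bb5
Fb4 becomes Gb4
C4 becomes D4
Bb3 becomes C4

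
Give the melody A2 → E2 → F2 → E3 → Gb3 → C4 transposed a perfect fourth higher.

A2 up a perfect fourth is D3.
E2: a fourth up reaches A, and 5 semitones makes it A2.
A perfect fourth up from F2 gives Bb2.
A perfect fourth up from E3 gives A3.
A perfect fourth up from Gb3 gives Cb4.
A perfect fourth up from C4 gives F4.

D3 A2 Bb2 A3 Cb4 F4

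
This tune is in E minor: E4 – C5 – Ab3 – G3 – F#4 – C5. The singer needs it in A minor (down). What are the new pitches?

E minor to A minor down is a perfect fifth, so every note moves down by that interval.
E4 to A3
C5 to F4
Ab3 to Db3
G3 to C3
F#4 to B3
C5 to F4

A3 F4 Db3 C3 B3 F4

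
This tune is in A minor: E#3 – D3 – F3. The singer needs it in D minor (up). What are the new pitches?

A#3 G3 Bb3

A minor to D minor up is a perfect fourth, so every note moves up by that interval.
E#3 gives A#3
D3 gives G3
F3 gives Bb3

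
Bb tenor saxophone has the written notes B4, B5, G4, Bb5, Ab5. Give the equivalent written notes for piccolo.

First find concert pitch: the Bb tenor saxophone sounds a major ninth below written, so B4 B5 G4 Bb5 Ab5 sounds A3 A4 F3 Ab4 Gb4.
Then write for piccolo: it sounds a perfect octave above written, so the part must be a perfect octave below concert.
A3 → A2
A4 → A3
F3 → F2
Ab4 → Ab3
Gb4 → Gb3

A2 A3 F2 Ab3 Gb3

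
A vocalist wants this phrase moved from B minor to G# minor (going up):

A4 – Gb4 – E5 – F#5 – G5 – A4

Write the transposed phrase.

F#5 Eb5 C#6 D#6 E6 F#5

B minor to G# minor up is a major sixth, so every note moves up by that interval.
A4 → F#5
Gb4 → Eb5
E5 → C#6
F#5 → D#6
G5 → E6
A4 → F#5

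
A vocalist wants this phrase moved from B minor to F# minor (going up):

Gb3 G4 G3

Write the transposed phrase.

Db4 D5 D4

From B up to F# is a perfect fifth; apply that to each pitch.
Gb3 → Db4
G4 → D5
G3 → D4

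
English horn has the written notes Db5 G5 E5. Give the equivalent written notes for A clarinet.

First find concert pitch: the English horn sounds a perfect fifth below written, so Db5 G5 E5 sounds Gb4 C5 A4.
Then write for A clarinet: it sounds a minor third below written, so the part must be a minor third above concert.
Gb4 → Bbb4
C5 → Eb5
A4 → C5

Bbb4 Eb5 C5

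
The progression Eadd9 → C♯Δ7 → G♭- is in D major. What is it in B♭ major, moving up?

Cadd9 AΔ7 Ebb-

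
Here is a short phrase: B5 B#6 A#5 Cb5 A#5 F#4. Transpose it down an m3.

G#5 G##6 F##5 Ab4 F##5 D#4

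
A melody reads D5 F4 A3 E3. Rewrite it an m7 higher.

C6 Eb5 G4 D4

D5 → C6
F4 → Eb5
A3 → G4
E3 → D4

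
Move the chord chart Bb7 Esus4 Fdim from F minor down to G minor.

C7 F#sus4 Gdim

F minor down to G minor is a minor seventh; each chord root moves by that interval while the quality stays the same.
Bb7: root Bb down a minor seventh → C, giving C7.
Esus4: root E down a minor seventh → F#, giving F#sus4.
Fdim: root F down a minor seventh → G, giving Gdim.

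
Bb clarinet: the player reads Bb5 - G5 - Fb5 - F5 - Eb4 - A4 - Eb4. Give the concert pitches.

The Bb clarinet sounds a major second below written, so transpose each written note down a major second.
Bb5 to Ab5
G5 to F5
Fb5 to Ebb5
F5 to Eb5
Eb4 to Db4
A4 to G4
Eb4 to Db4

Ab5 F5 Ebb5 Eb5 Db4 G4 Db4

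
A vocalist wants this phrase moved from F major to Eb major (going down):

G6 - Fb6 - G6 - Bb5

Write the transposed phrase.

F6 Ebb6 F6 Ab5

F major to Eb major down is a major second, so every note moves down by that interval.
G6 gives F6
Fb6 gives Ebb6
G6 gives F6
Bb5 gives Ab5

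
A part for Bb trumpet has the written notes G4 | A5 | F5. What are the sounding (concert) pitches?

F4 G5 Eb5

Written C4 on the Bb trumpet sounds as Bb3, a major second lower; apply that shift to every note.
G4 gives F4
A5 gives G5
F5 gives Eb5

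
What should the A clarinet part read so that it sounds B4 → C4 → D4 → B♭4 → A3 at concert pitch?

Written C4 sounds as A3 on the A clarinet, so concert pitches are written a minor third up.
B4 becomes D5
C4 becomes Eb4
D4 becomes F4
Bb4 becomes Db5
A3 becomes C4

D5 Eb4 F4 Db5 C4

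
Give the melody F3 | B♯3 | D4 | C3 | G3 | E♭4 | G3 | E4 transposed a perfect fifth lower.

F3 gives Bb2
B#3 gives E#3
D4 gives G3
C3 gives F2
G3 gives C3
Eb4 gives Ab3
G3 gives C3
E4 gives A3

Bb2 E#3 G3 F2 C3 Ab3 C3 A3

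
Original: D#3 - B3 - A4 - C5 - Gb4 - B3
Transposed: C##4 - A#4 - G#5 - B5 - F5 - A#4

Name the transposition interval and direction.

Take the first pair: D#3 → C##4. D to C spans 7 letter names, so the interval is some kind of seventh.
D#3 to C##4 is 11 semitones, which makes it a major seventh; the second version is higher, so the direction is up.
Checking another pair — B3 → A#4 — gives the same interval.

up a major seventh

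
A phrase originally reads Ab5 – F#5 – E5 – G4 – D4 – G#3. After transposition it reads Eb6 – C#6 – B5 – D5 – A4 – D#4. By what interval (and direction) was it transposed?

Take the first pair: Ab5 → Eb6. A to E spans 5 letter names, so the interval is some kind of fifth.
Ab5 to Eb6 is 7 semitones, which makes it a perfect fifth; the second version is higher, so the direction is up.
Checking another pair — G#3 → D#4 — gives the same interval.

up a perfect fifth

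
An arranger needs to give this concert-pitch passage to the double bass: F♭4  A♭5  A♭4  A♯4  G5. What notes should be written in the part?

The double bass sounds a perfect octave below written, so the written part must be a perfect octave above concert — transpose each note up.
Fb4 to Fb5
Ab5 to Ab6
Ab4 to Ab5
A#4 to A#5
G5 to G6

Fb5 Ab6 Ab5 A#5 G6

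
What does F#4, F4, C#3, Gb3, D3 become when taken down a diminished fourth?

F#4 → C##4
F4 → C#4
C#3 → G##2
Gb3 → D3
D3 → A#2

C##4 C#4 G##2 D3 A#2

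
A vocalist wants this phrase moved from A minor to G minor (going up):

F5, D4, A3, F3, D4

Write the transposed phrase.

A minor to G minor up is a minor seventh, so every note moves up by that interval.
F5 to Eb6
D4 to C5
A3 to G4
F3 to Eb4
D4 to C5

Eb6 C5 G4 Eb4 C5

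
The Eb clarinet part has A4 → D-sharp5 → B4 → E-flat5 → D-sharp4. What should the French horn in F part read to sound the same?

G5 C#6 A5 Db6 C#5

First find concert pitch: the Eb clarinet sounds a minor third above written, so A4 D-sharp5 B4 E-flat5 D-sharp4 sounds C5 F#5 D5 Gb5 F#4.
Then write for French horn in F: it sounds a perfect fifth below written, so the part must be a perfect fifth above concert.
C5 → G5
F#5 → C#6
D5 → A5
Gb5 → Db6
F#4 → C#5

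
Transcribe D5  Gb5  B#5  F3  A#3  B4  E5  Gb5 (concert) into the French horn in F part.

A5 Db6 F##6 C4 E#4 F#5 B5 Db6

Written C4 sounds as F3 on the French horn in F, so concert pitches are written a perfect fifth up.
D5 gives A5
Gb5 gives Db6
B#5 gives F##6
F3 gives C4
A#3 gives E#4
B4 gives F#5
E5 gives B5
Gb5 gives Db6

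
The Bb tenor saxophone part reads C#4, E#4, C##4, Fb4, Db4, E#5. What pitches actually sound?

The Bb tenor saxophone sounds a major ninth below written, so transpose each written note down a major ninth.
C#4 gives B2
E#4 gives D#3
C##4 gives B#2
Fb4 gives Ebb3
Db4 gives Cb3
E#5 gives D#4

B2 D#3 B#2 Ebb3 Cb3 D#4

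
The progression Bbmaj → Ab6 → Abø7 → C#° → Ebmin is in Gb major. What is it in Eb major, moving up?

Gmaj F6 Fø7 A#° Cmin

Gb major up to Eb major is a major sixth; each chord root moves by that interval while the quality stays the same.
Bbmaj: root Bb up a major sixth → G, giving Gmaj.
Ab6: root Ab up a major sixth → F, giving F6.
Abø7: root Ab up a major sixth → F, giving Fø7.
C#°: root C# up a major sixth → A#, giving A#°.
Ebmin: root Eb up a major sixth → C, giving Cmin.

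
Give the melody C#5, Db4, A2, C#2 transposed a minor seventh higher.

B5 Cb5 G3 B2

C#5 becomes B5
Db4 becomes Cb5
A2 becomes G3
C#2 becomes B2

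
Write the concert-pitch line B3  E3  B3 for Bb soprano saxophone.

C#4 F#3 C#4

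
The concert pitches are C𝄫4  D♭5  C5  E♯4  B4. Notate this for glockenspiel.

Cbb2 Db3 C3 E#2 B2

The glockenspiel sounds a perfect fifteenth above written, so the written part must be a perfect fifteenth below concert — transpose each note down.
Cbb4 gives Cbb2
Db5 gives Db3
C5 gives C3
E#4 gives E#2
B4 gives B2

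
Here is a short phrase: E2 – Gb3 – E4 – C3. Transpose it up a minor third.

G2 Bbb3 G4 Eb3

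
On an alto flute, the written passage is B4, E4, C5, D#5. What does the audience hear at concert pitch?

F#4 B3 G4 A#4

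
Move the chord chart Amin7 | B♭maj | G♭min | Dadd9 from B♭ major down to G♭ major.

Fmin7 Gbmaj Ebbmin Bbadd9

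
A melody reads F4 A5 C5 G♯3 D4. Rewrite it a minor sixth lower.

F4 down a minor sixth is A3.
A5 down a minor sixth is C#5.
C5 down a minor sixth is E4.
G#3: a sixth down reaches B, and 8 semitones makes it B#2.
D4: a sixth down reaches F, and 8 semitones makes it F#3.

A3 C#5 E4 B#2 F#3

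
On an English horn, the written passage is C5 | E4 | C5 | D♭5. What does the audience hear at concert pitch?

F4 A3 F4 Gb4

The English horn sounds a perfect fifth below written, so transpose each written note down a perfect fifth.
C5 gives F4
E4 gives A3
C5 gives F4
Db5 gives Gb4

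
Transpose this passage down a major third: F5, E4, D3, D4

F5 gives Db5
E4 gives C4
D3 gives Bb2
D4 gives Bb3

Db5 C4 Bb2 Bb3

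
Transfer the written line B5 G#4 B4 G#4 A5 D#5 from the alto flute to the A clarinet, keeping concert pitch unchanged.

A5 F#4 A4 F#4 G5 C#5

First find concert pitch: the alto flute sounds a perfect fourth below written, so B5 G#4 B4 G#4 A5 D#5 sounds F#5 D#4 F#4 D#4 E5 A#4.
Then write for A clarinet: it sounds a minor third below written, so the part must be a minor third above concert.
F#5 → A5
D#4 → F#4
F#4 → A4
D#4 → F#4
E5 → G5
A#4 → C#5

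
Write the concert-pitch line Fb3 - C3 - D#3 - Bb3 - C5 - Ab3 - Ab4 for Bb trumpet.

Gb3 D3 E#3 C4 D5 Bb3 Bb4

The Bb trumpet sounds a major second below written, so the written part must be a major second above concert — transpose each note up.
Fb3 -> Gb3
C3 -> D3
D#3 -> E#3
Bb3 -> C4
C5 -> D5
Ab3 -> Bb3
Ab4 -> Bb4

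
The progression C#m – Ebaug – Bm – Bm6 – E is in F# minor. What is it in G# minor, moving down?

F# minor down to G# minor is a minor seventh; each chord root moves by that interval while the quality stays the same.
C#m: root C# down a minor seventh → D#, giving D#m.
Ebaug: root Eb down a minor seventh → F, giving Faug.
Bm: root B down a minor seventh → C#, giving C#m.
Bm6: root B down a minor seventh → C#, giving C#m6.
E: root E down a minor seventh → F#, giving F#.

D#m Faug C#m C#m6 F#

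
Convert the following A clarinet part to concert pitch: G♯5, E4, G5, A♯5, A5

E#5 C#4 E5 F##5 F#5

Written C4 on the A clarinet sounds as A3, a minor third lower; apply that shift to every note.
G#5 → E#5
E4 → C#4
G5 → E5
A#5 → F##5
A5 → F#5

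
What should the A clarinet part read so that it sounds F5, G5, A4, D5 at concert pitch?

Written C4 sounds as A3 on the A clarinet, so concert pitches are written a minor third up.
F5 gives Ab5
G5 gives Bb5
A4 gives C5
D5 gives F5

Ab5 Bb5 C5 F5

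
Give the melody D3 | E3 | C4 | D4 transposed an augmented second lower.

D3 -> Cb3
E3 -> Db3
C4 -> Bbb3
D4 -> Cb4

Cb3 Db3 Bbb3 Cb4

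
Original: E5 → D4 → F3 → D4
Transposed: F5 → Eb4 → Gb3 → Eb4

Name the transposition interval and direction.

From E5 to F5 is 2 letter names — a second of some quality.
E5 to F5 is 1 semitone, which makes it a minor second; the second version is higher, so the direction is up.
Checking another pair — D4 → Eb4 — gives the same interval.

up a minor second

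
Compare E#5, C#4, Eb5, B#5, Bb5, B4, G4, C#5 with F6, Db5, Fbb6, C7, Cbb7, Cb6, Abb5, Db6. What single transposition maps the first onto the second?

up a diminished ninth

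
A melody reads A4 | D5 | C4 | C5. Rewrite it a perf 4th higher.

A4 -> D5
D5 -> G5
C4 -> F4
C5 -> F5

D5 G5 F4 F5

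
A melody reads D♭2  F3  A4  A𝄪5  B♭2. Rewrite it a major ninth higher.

Eb3 G4 B5 B##6 C4

Db2 up a major ninth is Eb3.
A major ninth up from F3 gives G4.
A major ninth up from A4 gives B5.
A major ninth up from A##5 gives B##6.
A major ninth up from Bb2 gives C4.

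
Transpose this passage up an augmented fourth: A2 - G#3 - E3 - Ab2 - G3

A2 -> D#3
G#3 -> C##4
E3 -> A#3
Ab2 -> D3
G3 -> C#4

D#3 C##4 A#3 D3 C#4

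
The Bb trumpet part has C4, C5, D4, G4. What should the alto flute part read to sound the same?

Eb4 Eb5 F4 Bb4

First find concert pitch: the Bb trumpet sounds a major second below written, so C4 C5 D4 G4 sounds Bb3 Bb4 C4 F4.
Then write for alto flute: it sounds a perfect fourth below written, so the part must be a perfect fourth above concert.
Bb3 → Eb4
Bb4 → Eb5
C4 → F4
F4 → Bb4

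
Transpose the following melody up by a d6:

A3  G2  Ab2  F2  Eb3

Fb4 Ebb3 Fbb3 Dbb3 Cbb4

A3 up a diminished sixth is Fb4.
G2 up a diminished sixth is Ebb3.
Ab2: a sixth up reaches F, and 7 semitones makes it Fbb3.
F2 up a diminished sixth is Dbb3.
Eb3: a sixth up reaches C, and 7 semitones makes it Cbb4.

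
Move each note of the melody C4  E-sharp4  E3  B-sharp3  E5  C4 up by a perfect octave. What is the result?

C5 E#5 E4 B#4 E6 C5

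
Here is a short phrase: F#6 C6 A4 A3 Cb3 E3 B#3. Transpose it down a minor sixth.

F#6: a sixth down reaches A, and 8 semitones makes it A#5.
C6: a sixth down reaches E, and 8 semitones makes it E5.
A minor sixth down from A4 gives C#4.
A3 down a minor sixth is C#3.
A minor sixth down from Cb3 gives Eb2.
E3: a sixth down reaches G, and 8 semitones makes it G#2.
B#3: a sixth down reaches D, and 8 semitones makes it D##3.

A#5 E5 C#4 C#3 Eb2 G#2 D##3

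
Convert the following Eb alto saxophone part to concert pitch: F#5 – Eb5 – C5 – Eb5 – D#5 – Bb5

A4 Gb4 Eb4 Gb4 F#4 Db5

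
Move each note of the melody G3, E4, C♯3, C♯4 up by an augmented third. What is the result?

B#3 G##4 E##3 E##4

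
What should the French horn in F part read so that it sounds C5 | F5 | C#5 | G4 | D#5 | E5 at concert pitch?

G5 C6 G#5 D5 A#5 B5

Written C4 sounds as F3 on the French horn in F, so concert pitches are written a perfect fifth up.
C5 -> G5
F5 -> C6
C#5 -> G#5
G4 -> D5
D#5 -> A#5
E5 -> B5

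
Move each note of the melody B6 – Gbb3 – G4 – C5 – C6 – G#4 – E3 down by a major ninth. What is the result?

B6: a ninth down reaches A, and 14 semitones makes it A5.
Gbb3 down a major ninth is Fbb2.
G4: a ninth down reaches F, and 14 semitones makes it F3.
C5: a ninth down reaches B, and 14 semitones makes it Bb3.
C6 down a major ninth is Bb4.
A major ninth down from G#4 gives F#3.
E3: a ninth down reaches D, and 14 semitones makes it D2.

A5 Fbb2 F3 Bb3 Bb4 F#3 D2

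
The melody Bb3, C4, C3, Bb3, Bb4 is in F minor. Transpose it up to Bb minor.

Eb4 F4 F3 Eb4 Eb5

F minor to Bb minor up is a perfect fourth, so every note moves up by that interval.
Bb3 becomes Eb4
C4 becomes F4
C3 becomes F3
Bb3 becomes Eb4
Bb4 becomes Eb5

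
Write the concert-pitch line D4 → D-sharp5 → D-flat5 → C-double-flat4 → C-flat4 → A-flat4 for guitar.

The guitar sounds a perfect octave below written, so the written part must be a perfect octave above concert — transpose each note up.
D4 gives D5
D#5 gives D#6
Db5 gives Db6
Cbb4 gives Cbb5
Cb4 gives Cb5
Ab4 gives Ab5

D5 D#6 Db6 Cbb5 Cb5 Ab5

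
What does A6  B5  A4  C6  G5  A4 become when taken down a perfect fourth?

E6 F#5 E4 G5 D5 E4

A perfect fourth down from A6 gives E6.
A perfect fourth down from B5 gives F#5.
A4 down a perfect fourth is E4.
C6 down a perfect fourth is G5.
G5 down a perfect fourth is D5.
A perfect fourth down from A4 gives E4.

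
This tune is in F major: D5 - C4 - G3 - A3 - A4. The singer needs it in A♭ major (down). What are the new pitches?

F major to A♭ major down is a major sixth, so every note moves down by that interval.
D5 -> F4
C4 -> Eb3
G3 -> Bb2
A3 -> C3
A4 -> C4

F4 Eb3 Bb2 C3 C4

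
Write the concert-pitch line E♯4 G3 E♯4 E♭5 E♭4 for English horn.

Written C4 sounds as F3 on the English horn, so concert pitches are written a perfect fifth up.
E#4 gives B#4
G3 gives D4
E#4 gives B#4
Eb5 gives Bb5
Eb4 gives Bb4

B#4 D4 B#4 Bb5 Bb4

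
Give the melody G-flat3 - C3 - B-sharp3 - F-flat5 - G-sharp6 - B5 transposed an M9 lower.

Fb2 Bb1 A#2 Ebb4 F#5 A4

Gb3 down a major ninth is Fb2.
A major ninth down from C3 gives Bb1.
B#3: a ninth down reaches A, and 14 semitones makes it A#2.
Fb5: a ninth down reaches E, and 14 semitones makes it Ebb4.
G#6 down a major ninth is F#5.
B5: a ninth down reaches A, and 14 semitones makes it A4.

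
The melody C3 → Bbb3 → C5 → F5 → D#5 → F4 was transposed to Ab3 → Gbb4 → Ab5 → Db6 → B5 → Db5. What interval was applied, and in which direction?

up a minor sixth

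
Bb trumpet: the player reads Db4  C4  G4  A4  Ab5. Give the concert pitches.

Cb4 Bb3 F4 G4 Gb5

The Bb trumpet sounds a major second below written, so transpose each written note down a major second.
Db4 → Cb4
C4 → Bb3
G4 → F4
A4 → G4
Ab5 → Gb5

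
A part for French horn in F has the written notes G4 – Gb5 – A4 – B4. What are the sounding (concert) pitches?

C4 Cb5 D4 E4

The French horn in F sounds a perfect fifth below written, so transpose each written note down a perfect fifth.
G4 -> C4
Gb5 -> Cb5
A4 -> D4
B4 -> E4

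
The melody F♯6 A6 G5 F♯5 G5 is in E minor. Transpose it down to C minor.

D6 F6 Eb5 D5 Eb5

E minor to C minor down is a major third, so every note moves down by that interval.
F#6 gives D6
A6 gives F6
G5 gives Eb5
F#5 gives D5
G5 gives Eb5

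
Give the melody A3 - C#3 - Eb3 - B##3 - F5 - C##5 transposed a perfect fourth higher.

D4 F#3 Ab3 E##4 Bb5 F##5

A3: a fourth up reaches D, and 5 semitones makes it D4.
A perfect fourth up from C#3 gives F#3.
A perfect fourth up from Eb3 gives Ab3.
A perfect fourth up from B##3 gives E##4.
F5: a fourth up reaches B, and 5 semitones makes it Bb5.
C##5: a fourth up reaches F, and 5 semitones makes it F##5.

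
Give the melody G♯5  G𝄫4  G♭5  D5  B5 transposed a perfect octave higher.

G#6 Gbb5 Gb6 D6 B6

G#5 up a perfect octave is G#6.
A perfect octave up from Gbb4 gives Gbb5.
Gb5: an octave up reaches G, and 12 semitones makes it Gb6.
A perfect octave up from D5 gives D6.
A perfect octave up from B5 gives B6.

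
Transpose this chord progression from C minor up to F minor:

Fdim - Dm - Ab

Bbdim Gm Db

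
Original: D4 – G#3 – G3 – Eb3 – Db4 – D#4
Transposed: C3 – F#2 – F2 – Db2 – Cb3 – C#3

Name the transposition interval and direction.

From D4 to C3 is 9 letter names — a ninth of some quality.
C3 to D4 is 14 semitones, which makes it a major ninth; the second version is lower, so the direction is down.
Checking another pair — D#4 → C#3 — gives the same interval.

down a major ninth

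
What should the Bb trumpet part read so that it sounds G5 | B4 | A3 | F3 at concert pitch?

A5 C#5 B3 G3

The Bb trumpet sounds a major second below written, so the written part must be a major second above concert — transpose each note up.
G5 to A5
B4 to C#5
A3 to B3
F3 to G3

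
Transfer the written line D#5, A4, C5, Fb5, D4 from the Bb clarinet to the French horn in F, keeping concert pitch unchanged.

G#5 D5 F5 Bbb5 G4

First find concert pitch: the Bb clarinet sounds a major second below written, so D#5 A4 C5 Fb5 D4 sounds C#5 G4 Bb4 Ebb5 C4.
Then write for French horn in F: it sounds a perfect fifth below written, so the part must be a perfect fifth above concert.
C#5 → G#5
G4 → D5
Bb4 → F5
Ebb5 → Bbb5
C4 → G4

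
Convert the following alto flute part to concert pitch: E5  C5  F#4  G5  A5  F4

B4 G4 C#4 D5 E5 C4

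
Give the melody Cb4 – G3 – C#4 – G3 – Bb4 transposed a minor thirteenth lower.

Eb2 B1 E#2 B1 D3

Cb4 -> Eb2
G3 -> B1
C#4 -> E#2
G3 -> B1
Bb4 -> D3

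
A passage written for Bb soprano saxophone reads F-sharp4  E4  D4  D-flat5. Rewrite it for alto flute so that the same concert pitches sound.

A4 G4 F4 Fb5

First find concert pitch: the Bb soprano saxophone sounds a major second below written, so F-sharp4 E4 D4 D-flat5 sounds E4 D4 C4 Cb5.
Then write for alto flute: it sounds a perfect fourth below written, so the part must be a perfect fourth above concert.
E4 → A4
D4 → G4
C4 → F4
Cb5 → Fb5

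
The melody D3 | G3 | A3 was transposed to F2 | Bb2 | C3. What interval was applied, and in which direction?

Take the first pair: D3 → F2. D to F spans 6 letter names, so the interval is some kind of sixth.
F2 to D3 is 9 semitones, which makes it a major sixth; the second version is lower, so the direction is down.
Checking another pair — A3 → C3 — gives the same interval.

down a major sixth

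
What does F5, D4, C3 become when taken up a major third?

F5 up a major third is A5.
A major third up from D4 gives F#4.
C3 up a major third is E3.

A5 F#4 E3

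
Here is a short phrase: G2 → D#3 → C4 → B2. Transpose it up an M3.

B2 F##3 E4 D#3

G2 gives B2
D#3 gives F##3
C4 gives E4
B2 gives D#3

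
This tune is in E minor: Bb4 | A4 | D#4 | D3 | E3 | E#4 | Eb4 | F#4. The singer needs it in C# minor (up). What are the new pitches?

G5 F#5 B#4 B3 C#4 C##5 C5 D#5

E minor to C# minor up is a major sixth, so every note moves up by that interval.
Bb4 -> G5
A4 -> F#5
D#4 -> B#4
D3 -> B3
E3 -> C#4
E#4 -> C##5
Eb4 -> C5
F#4 -> D#5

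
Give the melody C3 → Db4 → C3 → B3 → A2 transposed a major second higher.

D3 Eb4 D3 C#4 B2

C3 up a major second is D3.
Db4: a second up reaches E, and 2 semitones makes it Eb4.
C3: a second up reaches D, and 2 semitones makes it D3.
A major second up from B3 gives C#4.
A2 up a major second is B2.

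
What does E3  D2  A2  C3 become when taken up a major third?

G#3 F#2 C#3 E3

E3 up a major third is G#3.
A major third up from D2 gives F#2.
A major third up from A2 gives C#3.
C3 up a major third is E3.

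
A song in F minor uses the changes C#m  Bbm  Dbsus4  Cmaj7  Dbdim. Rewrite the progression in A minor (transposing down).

E#m Dm Fsus4 Emaj7 Fdim

F minor down to A minor is a minor sixth; each chord root moves by that interval while the quality stays the same.
C#m: root C# down a minor sixth → E#, giving E#m.
Bbm: root Bb down a minor sixth → D, giving Dm.
Dbsus4: root Db down a minor sixth → F, giving Fsus4.
Cmaj7: root C down a minor sixth → E, giving Emaj7.
Dbdim: root Db down a minor sixth → F, giving Fdim.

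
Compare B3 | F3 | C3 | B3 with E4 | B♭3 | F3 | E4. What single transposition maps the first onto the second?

up a perfect fourth

Take the first pair: B3 → E4. B to E spans 4 letter names, so the interval is some kind of fourth.
B3 to E4 is 5 semitones, which makes it a perfect fourth; the second version is higher, so the direction is up.
Checking another pair — B3 → E4 — gives the same interval.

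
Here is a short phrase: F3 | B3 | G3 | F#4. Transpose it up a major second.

F3: a second up reaches G, and 2 semitones makes it G3.
B3: a second up reaches C, and 2 semitones makes it C#4.
A major second up from G3 gives A3.
F#4 up a major second is G#4.

G3 C#4 A3 G#4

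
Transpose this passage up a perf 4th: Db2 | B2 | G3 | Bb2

Gb2 E3 C4 Eb3

Db2 -> Gb2
B2 -> E3
G3 -> C4
Bb2 -> Eb3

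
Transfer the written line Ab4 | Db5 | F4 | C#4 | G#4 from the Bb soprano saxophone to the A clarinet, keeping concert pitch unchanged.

Bbb4 Ebb5 Gb4 D4 A4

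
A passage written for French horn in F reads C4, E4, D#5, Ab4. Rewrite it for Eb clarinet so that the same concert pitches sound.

D3 F#3 E#4 Bb3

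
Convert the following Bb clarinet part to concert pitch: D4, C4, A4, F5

C4 Bb3 G4 Eb5

Written C4 on the Bb clarinet sounds as Bb3, a major second lower; apply that shift to every note.
D4 gives C4
C4 gives Bb3
A4 gives G4
F5 gives Eb5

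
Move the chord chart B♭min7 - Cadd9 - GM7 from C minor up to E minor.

Dmin7 Eadd9 BM7

C minor up to E minor is a major third; each chord root moves by that interval while the quality stays the same.
B♭min7: root B♭ up a major third → D, giving Dmin7.
Cadd9: root C up a major third → E, giving Eadd9.
GM7: root G up a major third → B, giving BM7.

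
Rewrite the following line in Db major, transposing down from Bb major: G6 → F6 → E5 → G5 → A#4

Bb5 Ab5 G4 Bb4 C#4

From Bb down to Db is a major sixth; apply that to each pitch.
G6 to Bb5
F6 to Ab5
E5 to G4
G5 to Bb4
A#4 to C#4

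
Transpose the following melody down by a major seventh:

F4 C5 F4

Gb3 Db4 Gb3

A major seventh down from F4 gives Gb3.
A major seventh down from C5 gives Db4.
F4: a seventh down reaches G, and 11 semitones makes it Gb3.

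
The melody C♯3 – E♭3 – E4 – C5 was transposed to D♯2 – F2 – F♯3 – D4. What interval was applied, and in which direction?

down a minor seventh

From C#3 to D#2 is 7 letter names — a seventh of some quality.
D#2 to C#3 is 10 semitones, which makes it a minor seventh; the second version is lower, so the direction is down.
Checking another pair — C5 → D4 — gives the same interval.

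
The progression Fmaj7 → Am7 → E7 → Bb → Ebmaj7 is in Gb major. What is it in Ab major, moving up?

Gmaj7 Bm7 F#7 C Fmaj7

Gb major up to Ab major is a major second; each chord root moves by that interval while the quality stays the same.
Fmaj7: root F up a major second → G, giving Gmaj7.
Am7: root A up a major second → B, giving Bm7.
E7: root E up a major second → F#, giving F#7.
Bb: root Bb up a major second → C, giving C.
Ebmaj7: root Eb up a major second → F, giving Fmaj7.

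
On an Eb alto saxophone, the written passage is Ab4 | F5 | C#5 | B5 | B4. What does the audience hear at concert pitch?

Written C4 on the Eb alto saxophone sounds as Eb3, a major sixth lower; apply that shift to every note.
Ab4 becomes Cb4
F5 becomes Ab4
C#5 becomes E4
B5 becomes D5
B4 becomes D4

Cb4 Ab4 E4 D5 D4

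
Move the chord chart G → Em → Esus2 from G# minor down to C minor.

Cb Abm Absus2

G# minor down to C minor is an augmented fifth; each chord root moves by that interval while the quality stays the same.
G: root G down an augmented fifth → Cb, giving Cb.
Em: root E down an augmented fifth → Ab, giving Abm.
Esus2: root E down an augmented fifth → Ab, giving Absus2.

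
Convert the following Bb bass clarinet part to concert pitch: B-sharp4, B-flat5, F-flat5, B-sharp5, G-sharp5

The Bb bass clarinet sounds a major ninth below written, so transpose each written note down a major ninth.
B#4 → A#3
Bb5 → Ab4
Fb5 → Ebb4
B#5 → A#4
G#5 → F#4

A#3 Ab4 Ebb4 A#4 F#4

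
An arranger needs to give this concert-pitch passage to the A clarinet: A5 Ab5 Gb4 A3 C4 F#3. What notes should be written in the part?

The A clarinet sounds a minor third below written, so the written part must be a minor third above concert — transpose each note up.
A5 gives C6
Ab5 gives Cb6
Gb4 gives Bbb4
A3 gives C4
C4 gives Eb4
F#3 gives A3

C6 Cb6 Bbb4 C4 Eb4 A3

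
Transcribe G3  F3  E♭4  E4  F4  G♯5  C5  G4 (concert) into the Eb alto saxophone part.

Written C4 sounds as Eb3 on the Eb alto saxophone, so concert pitches are written a major sixth up.
G3 -> E4
F3 -> D4
Eb4 -> C5
E4 -> C#5
F4 -> D5
G#5 -> E#6
C5 -> A5
G4 -> E5

E4 D4 C5 C#5 D5 E#6 A5 E5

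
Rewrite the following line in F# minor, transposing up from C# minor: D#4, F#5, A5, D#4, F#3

C# minor to F# minor up is a perfect fourth, so every note moves up by that interval.
D#4 to G#4
F#5 to B5
A5 to D6
D#4 to G#4
F#3 to B3

G#4 B5 D6 G#4 B3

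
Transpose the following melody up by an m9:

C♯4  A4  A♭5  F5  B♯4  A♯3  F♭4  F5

C#4: a ninth up reaches D, and 13 semitones makes it D5.
A4: a ninth up reaches B, and 13 semitones makes it Bb5.
Ab5: a ninth up reaches B, and 13 semitones makes it Bbb6.
F5: a ninth up reaches G, and 13 semitones makes it Gb6.
B#4: a ninth up reaches C, and 13 semitones makes it C#6.
A minor ninth up from A#3 gives B4.
Fb4 up a minor ninth is Gbb5.
A minor ninth up from F5 gives Gb6.

D5 Bb5 Bbb6 Gb6 C#6 B4 Gbb5 Gb6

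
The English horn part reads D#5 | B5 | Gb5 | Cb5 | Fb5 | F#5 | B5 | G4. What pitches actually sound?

G#4 E5 Cb5 Fb4 Bbb4 B4 E5 C4

The English horn sounds a perfect fifth below written, so transpose each written note down a perfect fifth.
D#5 becomes G#4
B5 becomes E5
Gb5 becomes Cb5
Cb5 becomes Fb4
Fb5 becomes Bbb4
F#5 becomes B4
B5 becomes E5
G4 becomes C4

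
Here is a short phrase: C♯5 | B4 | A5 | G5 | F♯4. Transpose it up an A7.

B##5 A##5 G##6 F##6 E##5

An augmented seventh up from C#5 gives B##5.
An augmented seventh up from B4 gives A##5.
A5 up an augmented seventh is G##6.
G5: a seventh up reaches F, and 12 semitones makes it F##6.
An augmented seventh up from F#4 gives E##5.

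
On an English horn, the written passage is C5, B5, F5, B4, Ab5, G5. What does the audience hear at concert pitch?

The English horn sounds a perfect fifth below written, so transpose each written note down a perfect fifth.
C5 becomes F4
B5 becomes E5
F5 becomes Bb4
B4 becomes E4
Ab5 becomes Db5
G5 becomes C5

F4 E5 Bb4 E4 Db5 C5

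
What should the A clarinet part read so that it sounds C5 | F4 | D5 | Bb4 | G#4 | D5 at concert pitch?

Eb5 Ab4 F5 Db5 B4 F5

Written C4 sounds as A3 on the A clarinet, so concert pitches are written a minor third up.
C5 becomes Eb5
F4 becomes Ab4
D5 becomes F5
Bb4 becomes Db5
G#4 becomes B4
D5 becomes F5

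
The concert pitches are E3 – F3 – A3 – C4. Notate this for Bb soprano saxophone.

F#3 G3 B3 D4

The Bb soprano saxophone sounds a major second below written, so the written part must be a major second above concert — transpose each note up.
E3 → F#3
F3 → G3
A3 → B3
C4 → D4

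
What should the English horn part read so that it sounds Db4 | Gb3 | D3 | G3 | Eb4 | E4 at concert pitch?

Ab4 Db4 A3 D4 Bb4 B4

The English horn sounds a perfect fifth below written, so the written part must be a perfect fifth above concert — transpose each note up.
Db4 to Ab4
Gb3 to Db4
D3 to A3
G3 to D4
Eb4 to Bb4
E4 to B4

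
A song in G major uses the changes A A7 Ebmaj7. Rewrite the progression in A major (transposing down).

B B7 Fmaj7

G major down to A major is a minor seventh; each chord root moves by that interval while the quality stays the same.
A: root A down a minor seventh → B, giving B.
A7: root A down a minor seventh → B, giving B7.
Ebmaj7: root Eb down a minor seventh → F, giving Fmaj7.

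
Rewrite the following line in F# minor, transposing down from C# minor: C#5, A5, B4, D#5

From C# down to F# is a perfect fifth; apply that to each pitch.
C#5 → F#4
A5 → D5
B4 → E4
D#5 → G#4

F#4 D5 E4 G#4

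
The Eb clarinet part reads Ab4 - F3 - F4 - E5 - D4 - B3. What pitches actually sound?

Cb5 Ab3 Ab4 G5 F4 D4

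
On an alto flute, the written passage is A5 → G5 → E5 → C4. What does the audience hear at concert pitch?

The alto flute sounds a perfect fourth below written, so transpose each written note down a perfect fourth.
A5 gives E5
G5 gives D5
E5 gives B4
C4 gives G3

E5 D5 B4 G3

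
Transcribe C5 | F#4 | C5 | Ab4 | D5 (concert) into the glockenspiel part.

C3 F#2 C3 Ab2 D3

Written C4 sounds as C6 on the glockenspiel, so concert pitches are written a perfect fifteenth down.
C5 → C3
F#4 → F#2
C5 → C3
Ab4 → Ab2
D5 → D3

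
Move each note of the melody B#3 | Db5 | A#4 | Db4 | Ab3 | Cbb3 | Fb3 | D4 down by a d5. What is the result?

B#3 becomes E##3
Db5 becomes G4
A#4 becomes D##4
Db4 becomes G3
Ab3 becomes D3
Cbb3 becomes Fb2
Fb3 becomes Bb2
D4 becomes G#3

E##3 G4 D##4 G3 D3 Fb2 Bb2 G#3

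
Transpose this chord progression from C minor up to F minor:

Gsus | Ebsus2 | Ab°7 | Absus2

Csus Absus2 Db°7 Dbsus2

C minor up to F minor is a perfect fourth; each chord root moves by that interval while the quality stays the same.
Gsus: root G up a perfect fourth → C, giving Csus.
Ebsus2: root Eb up a perfect fourth → Ab, giving Absus2.
Ab°7: root Ab up a perfect fourth → Db, giving Db°7.
Absus2: root Ab up a perfect fourth → Db, giving Dbsus2.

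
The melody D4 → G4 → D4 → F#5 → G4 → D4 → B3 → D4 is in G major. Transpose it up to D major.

G major to D major up is a perfect fifth, so every note moves up by that interval.
D4 becomes A4
G4 becomes D5
D4 becomes A4
F#5 becomes C#6
G4 becomes D5
D4 becomes A4
B3 becomes F#4
D4 becomes A4

A4 D5 A4 C#6 D5 A4 F#4 A4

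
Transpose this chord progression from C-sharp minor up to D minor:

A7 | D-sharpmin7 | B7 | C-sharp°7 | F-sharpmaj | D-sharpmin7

C-sharp minor up to D minor is a minor second; each chord root moves by that interval while the quality stays the same.
A7: root A up a minor second → Bb, giving Bb7.
D-sharpmin7: root D-sharp up a minor second → E, giving Emin7.
B7: root B up a minor second → C, giving C7.
C-sharp°7: root C-sharp up a minor second → D, giving D°7.
F-sharpmaj: root F-sharp up a minor second → G, giving Gmaj.
D-sharpmin7: root D-sharp up a minor second → E, giving Emin7.

Bb7 Emin7 C7 D°7 Gmaj Emin7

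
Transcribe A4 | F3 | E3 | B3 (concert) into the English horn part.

E5 C4 B3 F#4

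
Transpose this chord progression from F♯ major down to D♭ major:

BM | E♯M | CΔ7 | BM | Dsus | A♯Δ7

F♯ major down to D♭ major is an augmented third; each chord root moves by that interval while the quality stays the same.
BM: root B down an augmented third → Gb, giving GbM.
E♯M: root E♯ down an augmented third → C, giving CM.
CΔ7: root C down an augmented third → Abb, giving AbbΔ7.
BM: root B down an augmented third → Gb, giving GbM.
Dsus: root D down an augmented third → Bbb, giving Bbbsus.
A♯Δ7: root A♯ down an augmented third → F, giving FΔ7.

GbM CM AbbΔ7 GbM Bbbsus FΔ7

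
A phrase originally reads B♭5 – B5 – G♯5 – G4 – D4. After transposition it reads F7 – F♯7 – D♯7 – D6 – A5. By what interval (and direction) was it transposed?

Take the first pair: Bb5 → F7. B to F spans 12 letter names, so the interval is some kind of twelfth.
Bb5 to F7 is 19 semitones, which makes it a perfect twelfth; the second version is higher, so the direction is up.
Checking another pair — D4 → A5 — gives the same interval.

up a perfect twelfth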